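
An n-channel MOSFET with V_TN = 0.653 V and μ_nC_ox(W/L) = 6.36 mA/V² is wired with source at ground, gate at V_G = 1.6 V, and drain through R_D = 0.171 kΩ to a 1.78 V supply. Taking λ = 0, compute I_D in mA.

I_D = 2.85 mA

V_GS = V_G = 1.6 V, so V_ov = 1.6 − 0.653 = 0.947 V.
Assume saturation: I_D = ½ k_n V_ov² = 0.5 × 6.36 × 0.947² = 2.85 mA, giving V_DS = V_DD − I_D R_D = 1.78 − 2.85 × 0.171 = 1.29 V.
V_DS = 1.29 V ≥ V_ov = 0.947 V, confirming saturation.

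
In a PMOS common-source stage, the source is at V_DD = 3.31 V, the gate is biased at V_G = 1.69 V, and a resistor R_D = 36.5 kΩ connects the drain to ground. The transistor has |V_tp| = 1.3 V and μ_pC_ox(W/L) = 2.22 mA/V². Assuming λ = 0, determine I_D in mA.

I_D = 0.0862 mA

V_SG = V_DD − V_G = 3.31 − 1.69 = 1.62 V, so V_ov = 1.62 − 1.3 = 0.32 V.
Assume saturation: I_D = ½ k_p V_ov² = 0.5 × 2.22 × 0.32² = 0.114 mA, giving V_SD = V_DD − I_D R_D = 3.31 − 0.114 × 36.5 = -0.839 V.
But -0.839 V < V_ov = 0.32 V, so the device is actually in triode.
In triode I_D = k_p[V_ov V_SD − ½ V_SD²] and I_D = (V_DD − V_SD)/R_D. Equating: 40.5 V_SD² − 26.93 V_SD + 3.31 = 0, giving V_SD = 0.163 V (the root below V_ov).
I_D = (3.31 − 0.163) / 36.5 = 0.0862 mA.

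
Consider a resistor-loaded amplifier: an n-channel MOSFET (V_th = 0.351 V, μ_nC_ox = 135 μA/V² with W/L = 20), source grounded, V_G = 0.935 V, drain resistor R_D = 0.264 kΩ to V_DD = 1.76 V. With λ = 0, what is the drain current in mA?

I_D = 0.460 mA

V_GS = V_G = 0.935 V, so V_ov = 0.935 − 0.351 = 0.584 V.
k_n = μ_nC_ox · (W/L) = 2.7 mA/V².
Assume saturation: I_D = ½ k_n V_ov² = 0.5 × 2.7 × 0.584² = 0.46 mA, giving V_DS = V_DD − I_D R_D = 1.76 − 0.46 × 0.264 = 1.64 V.
V_DS = 1.64 V ≥ V_ov = 0.584 V, confirming saturation.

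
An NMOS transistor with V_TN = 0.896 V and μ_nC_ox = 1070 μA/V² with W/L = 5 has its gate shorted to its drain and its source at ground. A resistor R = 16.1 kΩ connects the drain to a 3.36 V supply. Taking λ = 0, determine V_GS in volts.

With gate tied to drain, V_GS = V_DS ≥ V_GS − V_TN, so the device is in saturation.
k_n = μ_nC_ox · (W/L) = 5.35 mA/V².
KCL at the drain: ½ k_n (V_GS − V_TN)² = (V_DD − V_GS)/R.
Let x = V_GS − 0.896. Then 43.1 x² + x − 2.464 = 0, giving x = 0.228 V (positive root), so V_GS = 1.12 V.
I_D = (V_DD − V_GS)/R = (3.36 − 1.12) / 16.1 = 0.139 mA.

V_GS = 1.12 V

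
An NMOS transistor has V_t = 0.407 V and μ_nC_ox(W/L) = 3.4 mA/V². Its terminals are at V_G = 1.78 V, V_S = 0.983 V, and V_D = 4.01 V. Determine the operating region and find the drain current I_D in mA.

V_GS = V_G − V_S = 1.78 − 0.983 = 0.797 V; V_DS = V_D − V_S = 4.01 − 0.983 = 3.03 V.
V_ov = V_GS − V_t = 0.797 − 0.407 = 0.39 V.
Since V_DS = 3.03 V ≥ V_ov = 0.39 V, the device is in saturation.
I_D = ½ k_n V_ov² = 0.5 × 3.4 × 0.39² = 0.259 mA.

Saturation; I_D = 0.259 mA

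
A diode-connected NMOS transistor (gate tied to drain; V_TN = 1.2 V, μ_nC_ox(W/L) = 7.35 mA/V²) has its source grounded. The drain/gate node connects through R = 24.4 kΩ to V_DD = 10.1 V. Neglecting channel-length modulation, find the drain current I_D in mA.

With gate tied to drain, V_GS = V_DS ≥ V_GS − V_TN, so the device is in saturation.
KCL at the drain: ½ k_n (V_GS − V_TN)² = (V_DD − V_GS)/R.
Let x = V_GS − 1.2. Then 89.7 x² + x − 8.9 = 0, giving x = 0.31 V (positive root), so V_GS = 1.51 V.
I_D = (V_DD − V_GS)/R = (10.1 − 1.51) / 24.4 = 0.352 mA.

I_D = 0.352 mA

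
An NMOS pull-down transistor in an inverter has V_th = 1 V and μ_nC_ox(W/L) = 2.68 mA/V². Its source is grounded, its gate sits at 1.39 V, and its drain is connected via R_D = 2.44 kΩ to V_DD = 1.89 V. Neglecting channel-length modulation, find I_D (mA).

V_GS = V_G = 1.39 V, so V_ov = 1.39 − 1 = 0.39 V.
Assume saturation: I_D = ½ k_n V_ov² = 0.5 × 2.68 × 0.39² = 0.204 mA, giving V_DS = V_DD − I_D R_D = 1.89 − 0.204 × 2.44 = 1.39 V.
V_DS = 1.39 V ≥ V_ov = 0.39 V, confirming saturation.

I_D = 0.204 mA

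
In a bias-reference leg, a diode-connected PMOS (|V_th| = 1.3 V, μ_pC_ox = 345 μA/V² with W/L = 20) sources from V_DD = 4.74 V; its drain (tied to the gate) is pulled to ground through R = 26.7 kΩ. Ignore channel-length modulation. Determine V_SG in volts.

With gate tied to drain, V_SG = V_SD ≥ V_SG − |V_th|, so the device is in saturation.
k_p = μ_pC_ox · (W/L) = 6.9 mA/V².
KCL at the drain: ½ k_p (V_SG − |V_th|)² = (V_DD − V_SG)/R.
Let x = V_SG − 1.3. Then 92.1 x² + x − 3.44 = 0, giving x = 0.188 V (positive root), so V_SG = 1.49 V.
I_D = (V_DD − V_SG)/R = (4.74 − 1.49) / 26.7 = 0.122 mA.

V_SG = 1.49 V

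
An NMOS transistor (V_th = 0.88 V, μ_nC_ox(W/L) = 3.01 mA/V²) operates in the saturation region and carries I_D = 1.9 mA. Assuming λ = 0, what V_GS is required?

In saturation I_D = ½ k_n (V_GS − V_th)², so V_GS − V_th = √(2 I_D / k_n) = √(2 × 1.9 / 3.01) = 1.12 V.
V_GS = 0.88 + 1.12 = 2 V.

V_GS = 2.00 V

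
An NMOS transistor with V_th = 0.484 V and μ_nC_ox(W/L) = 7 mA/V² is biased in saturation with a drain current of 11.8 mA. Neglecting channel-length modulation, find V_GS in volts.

In saturation I_D = ½ k_n (V_GS − V_th)², so V_GS − V_th = √(2 I_D / k_n) = √(2 × 11.8 / 7) = 1.84 V.
V_GS = 0.484 + 1.84 = 2.32 V.

V_GS = 2.32 V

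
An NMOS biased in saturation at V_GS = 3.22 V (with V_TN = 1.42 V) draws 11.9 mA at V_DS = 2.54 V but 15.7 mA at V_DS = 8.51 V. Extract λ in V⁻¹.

λ = 0.0619 V⁻¹

With V_GS fixed, I_D ∝ (1 + λ V_DS) in saturation, so I_D2/I_D1 = (1 + λ V_DS2)/(1 + λ V_DS1).
15.7/11.9 = 1.319 = (1 + 8.51 λ)/(1 + 2.54 λ).
Solving: λ (I_D1 V_DS2 − I_D2 V_DS1) = I_D2 − I_D1, so λ = (15.7 − 11.9) / (11.9 × 8.51 − 15.7 × 2.54) = 3.8 / 61.4 = 0.0619 V⁻¹.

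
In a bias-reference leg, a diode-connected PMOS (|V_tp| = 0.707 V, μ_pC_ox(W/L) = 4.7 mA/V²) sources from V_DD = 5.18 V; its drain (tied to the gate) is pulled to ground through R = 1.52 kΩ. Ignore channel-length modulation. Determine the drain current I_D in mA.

With gate tied to drain, V_SG = V_SD ≥ V_SG − |V_tp|, so the device is in saturation.
KCL at the drain: ½ k_p (V_SG − |V_tp|)² = (V_DD − V_SG)/R.
Let x = V_SG − 0.707. Then 3.57 x² + x − 4.473 = 0, giving x = 0.988 V (positive root), so V_SG = 1.69 V.
I_D = (V_DD − V_SG)/R = (5.18 − 1.69) / 1.52 = 2.29 mA.

I_D = 2.29 mA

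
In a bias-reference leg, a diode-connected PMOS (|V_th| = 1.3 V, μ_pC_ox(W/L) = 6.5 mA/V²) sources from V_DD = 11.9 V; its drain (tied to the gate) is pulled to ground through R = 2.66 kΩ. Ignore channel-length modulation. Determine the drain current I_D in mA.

I_D = 3.59 mA

With gate tied to drain, V_SG = V_SD ≥ V_SG − |V_th|, so the device is in saturation.
KCL at the drain: ½ k_p (V_SG − |V_th|)² = (V_DD − V_SG)/R.
Let x = V_SG − 1.3. Then 8.64 x² + x − 10.6 = 0, giving x = 1.05 V (positive root), so V_SG = 2.35 V.
I_D = (V_DD − V_SG)/R = (11.9 − 2.35) / 2.66 = 3.59 mA.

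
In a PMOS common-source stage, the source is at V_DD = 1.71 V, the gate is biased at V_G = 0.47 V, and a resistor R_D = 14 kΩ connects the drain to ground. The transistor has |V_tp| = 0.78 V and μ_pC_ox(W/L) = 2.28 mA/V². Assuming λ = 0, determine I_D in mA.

I_D = 0.113 mA

V_SG = V_DD − V_G = 1.71 − 0.47 = 1.24 V, so V_ov = 1.24 − 0.78 = 0.46 V.
Assume saturation: I_D = ½ k_p V_ov² = 0.5 × 2.28 × 0.46² = 0.241 mA, giving V_SD = V_DD − I_D R_D = 1.71 − 0.241 × 14 = -1.67 V.
But -1.67 V < V_ov = 0.46 V, so the device is actually in triode.
In triode I_D = k_p[V_ov V_SD − ½ V_SD²] and I_D = (V_DD − V_SD)/R_D. Equating: 16 V_SD² − 15.68 V_SD + 1.71 = 0, giving V_SD = 0.125 V (the root below V_ov).
I_D = (1.71 − 0.125) / 14 = 0.113 mA.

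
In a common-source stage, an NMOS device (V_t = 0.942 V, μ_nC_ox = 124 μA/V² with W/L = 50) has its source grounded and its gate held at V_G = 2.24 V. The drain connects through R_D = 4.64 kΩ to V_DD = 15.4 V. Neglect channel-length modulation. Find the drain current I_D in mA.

I_D = 3.21 mA

V_GS = V_G = 2.24 V, so V_ov = 2.24 − 0.942 = 1.3 V.
k_n = μ_nC_ox · (W/L) = 6.2 mA/V².
Assume saturation: I_D = ½ k_n V_ov² = 0.5 × 6.2 × 1.3² = 5.22 mA, giving V_DS = V_DD − I_D R_D = 15.4 − 5.22 × 4.64 = -8.83 V.
But -8.83 V < V_ov = 1.3 V, so the device is actually in triode.
In triode I_D = k_n[V_ov V_DS − ½ V_DS²] and I_D = (V_DD − V_DS)/R_D. Equating: 14.4 V_DS² − 38.34 V_DS + 15.4 = 0, giving V_DS = 0.493 V (the root below V_ov).
I_D = (15.4 − 0.493) / 4.64 = 3.21 mA.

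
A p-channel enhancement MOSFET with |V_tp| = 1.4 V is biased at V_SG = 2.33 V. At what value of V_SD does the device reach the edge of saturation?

V_SD,sat = 0.930 V

The boundary between triode and saturation is V_SD = V_SG − |V_tp| = V_ov.
V_ov = 2.33 − 1.4 = 0.93 V.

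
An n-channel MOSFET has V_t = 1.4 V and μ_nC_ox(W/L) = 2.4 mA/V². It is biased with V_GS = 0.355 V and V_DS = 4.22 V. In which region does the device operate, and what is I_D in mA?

Cutoff; I_D = 0 mA

V_GS = 0.355 V < V_t = 1.4 V, so the transistor is in cutoff.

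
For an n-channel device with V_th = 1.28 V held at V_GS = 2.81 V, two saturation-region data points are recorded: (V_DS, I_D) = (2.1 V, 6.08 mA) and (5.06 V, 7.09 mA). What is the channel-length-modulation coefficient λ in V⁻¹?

λ = 0.0636 V⁻¹

With V_GS fixed, I_D ∝ (1 + λ V_DS) in saturation, so I_D2/I_D1 = (1 + λ V_DS2)/(1 + λ V_DS1).
7.09/6.08 = 1.166 = (1 + 5.06 λ)/(1 + 2.1 λ).
Solving: λ (I_D1 V_DS2 − I_D2 V_DS1) = I_D2 − I_D1, so λ = (7.09 − 6.08) / (6.08 × 5.06 − 7.09 × 2.1) = 1.01 / 15.9 = 0.0636 V⁻¹.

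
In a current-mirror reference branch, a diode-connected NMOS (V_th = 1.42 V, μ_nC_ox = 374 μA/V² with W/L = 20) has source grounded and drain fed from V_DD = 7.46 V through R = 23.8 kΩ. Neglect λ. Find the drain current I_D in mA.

I_D = 0.243 mA

With gate tied to drain, V_GS = V_DS ≥ V_GS − V_th, so the device is in saturation.
k_n = μ_nC_ox · (W/L) = 7.48 mA/V².
KCL at the drain: ½ k_n (V_GS − V_th)² = (V_DD − V_GS)/R.
Let x = V_GS − 1.42. Then 89 x² + x − 6.04 = 0, giving x = 0.255 V (positive root), so V_GS = 1.67 V.
I_D = (V_DD − V_GS)/R = (7.46 − 1.67) / 23.8 = 0.243 mA.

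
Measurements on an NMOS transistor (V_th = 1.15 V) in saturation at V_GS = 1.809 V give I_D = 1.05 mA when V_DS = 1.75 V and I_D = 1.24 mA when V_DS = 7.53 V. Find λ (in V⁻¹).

λ = 0.0331 V⁻¹

With V_GS fixed, I_D ∝ (1 + λ V_DS) in saturation, so I_D2/I_D1 = (1 + λ V_DS2)/(1 + λ V_DS1).
1.24/1.05 = 1.181 = (1 + 7.53 λ)/(1 + 1.75 λ).
Solving: λ (I_D1 V_DS2 − I_D2 V_DS1) = I_D2 − I_D1, so λ = (1.24 − 1.05) / (1.05 × 7.53 − 1.24 × 1.75) = 0.19 / 5.74 = 0.0331 V⁻¹.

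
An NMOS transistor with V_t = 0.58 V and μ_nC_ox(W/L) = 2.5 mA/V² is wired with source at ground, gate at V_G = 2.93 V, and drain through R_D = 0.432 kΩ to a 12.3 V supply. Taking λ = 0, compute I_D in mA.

I_D = 6.90 mA

V_GS = V_G = 2.93 V, so V_ov = 2.93 − 0.58 = 2.35 V.
Assume saturation: I_D = ½ k_n V_ov² = 0.5 × 2.5 × 2.35² = 6.9 mA, giving V_DS = V_DD − I_D R_D = 12.3 − 6.9 × 0.432 = 9.32 V.
V_DS = 9.32 V ≥ V_ov = 2.35 V, confirming saturation.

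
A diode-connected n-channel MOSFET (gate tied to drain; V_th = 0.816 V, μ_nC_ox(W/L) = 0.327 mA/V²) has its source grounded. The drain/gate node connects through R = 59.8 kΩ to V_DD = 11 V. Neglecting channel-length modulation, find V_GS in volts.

With gate tied to drain, V_GS = V_DS ≥ V_GS − V_th, so the device is in saturation.
KCL at the drain: ½ k_n (V_GS − V_th)² = (V_DD − V_GS)/R.
Let x = V_GS − 0.816. Then 9.78 x² + x − 10.18 = 0, giving x = 0.971 V (positive root), so V_GS = 1.79 V.
I_D = (V_DD − V_GS)/R = (11 − 1.79) / 59.8 = 0.154 mA.

V_GS = 1.79 V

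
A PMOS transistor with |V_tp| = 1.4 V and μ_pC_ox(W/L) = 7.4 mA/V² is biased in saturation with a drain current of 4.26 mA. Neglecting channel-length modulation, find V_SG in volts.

V_SG = 2.47 V

In saturation I_D = ½ k_p (V_SG − |V_tp|)², so V_SG − |V_tp| = √(2 I_D / k_p) = √(2 × 4.26 / 7.4) = 1.07 V.
V_SG = 1.4 + 1.07 = 2.47 V.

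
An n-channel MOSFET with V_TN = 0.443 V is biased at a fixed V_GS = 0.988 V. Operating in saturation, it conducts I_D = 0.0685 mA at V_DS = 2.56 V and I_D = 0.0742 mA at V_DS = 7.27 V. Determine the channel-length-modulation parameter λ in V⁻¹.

λ = 0.0185 V⁻¹

With V_GS fixed, I_D ∝ (1 + λ V_DS) in saturation, so I_D2/I_D1 = (1 + λ V_DS2)/(1 + λ V_DS1).
0.0742/0.0685 = 1.083 = (1 + 7.27 λ)/(1 + 2.56 λ).
Solving: λ (I_D1 V_DS2 − I_D2 V_DS1) = I_D2 − I_D1, so λ = (0.0742 − 0.0685) / (0.0685 × 7.27 − 0.0742 × 2.56) = 0.0057 / 0.308 = 0.0185 V⁻¹.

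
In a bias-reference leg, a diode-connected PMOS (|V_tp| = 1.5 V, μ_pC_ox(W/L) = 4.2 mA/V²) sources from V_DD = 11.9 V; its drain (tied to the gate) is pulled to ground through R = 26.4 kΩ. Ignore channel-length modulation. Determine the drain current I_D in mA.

With gate tied to drain, V_SG = V_SD ≥ V_SG − |V_tp|, so the device is in saturation.
KCL at the drain: ½ k_p (V_SG − |V_tp|)² = (V_DD − V_SG)/R.
Let x = V_SG − 1.5. Then 55.4 x² + x − 10.4 = 0, giving x = 0.424 V (positive root), so V_SG = 1.92 V.
I_D = (V_DD − V_SG)/R = (11.9 − 1.92) / 26.4 = 0.378 mA.

I_D = 0.378 mA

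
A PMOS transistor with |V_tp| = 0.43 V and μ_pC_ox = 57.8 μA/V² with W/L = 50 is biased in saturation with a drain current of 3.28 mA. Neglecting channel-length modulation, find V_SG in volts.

k_p = μ_pC_ox · (W/L) = 2.89 mA/V².
In saturation I_D = ½ k_p (V_SG − |V_tp|)², so V_SG − |V_tp| = √(2 I_D / k_p) = √(2 × 3.28 / 2.89) = 1.51 V.
V_SG = 0.43 + 1.51 = 1.94 V.

V_SG = 1.94 V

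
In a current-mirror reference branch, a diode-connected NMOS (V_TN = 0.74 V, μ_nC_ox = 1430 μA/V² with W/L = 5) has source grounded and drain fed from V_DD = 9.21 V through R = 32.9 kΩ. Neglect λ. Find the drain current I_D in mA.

With gate tied to drain, V_GS = V_DS ≥ V_GS − V_TN, so the device is in saturation.
k_n = μ_nC_ox · (W/L) = 7.15 mA/V².
KCL at the drain: ½ k_n (V_GS − V_TN)² = (V_DD − V_GS)/R.
Let x = V_GS − 0.74. Then 118 x² + x − 8.47 = 0, giving x = 0.264 V (positive root), so V_GS = 1 V.
I_D = (V_DD − V_GS)/R = (9.21 − 1) / 32.9 = 0.249 mA.

I_D = 0.249 mA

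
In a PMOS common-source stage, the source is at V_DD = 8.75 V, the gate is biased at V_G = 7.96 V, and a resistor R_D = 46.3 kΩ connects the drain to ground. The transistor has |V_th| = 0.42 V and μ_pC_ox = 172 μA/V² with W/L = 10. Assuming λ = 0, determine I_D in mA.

I_D = 0.118 mA

V_SG = V_DD − V_G = 8.75 − 7.96 = 0.79 V, so V_ov = 0.79 − 0.42 = 0.37 V.
k_p = μ_pC_ox · (W/L) = 1.72 mA/V².
Assume saturation: I_D = ½ k_p V_ov² = 0.5 × 1.72 × 0.37² = 0.118 mA, giving V_SD = V_DD − I_D R_D = 8.75 − 0.118 × 46.3 = 3.3 V.
V_SD = 3.3 V ≥ V_ov = 0.37 V, confirming saturation.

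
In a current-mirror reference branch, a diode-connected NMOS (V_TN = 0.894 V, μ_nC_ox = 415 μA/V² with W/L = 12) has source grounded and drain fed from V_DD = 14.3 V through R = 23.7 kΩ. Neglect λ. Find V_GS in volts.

With gate tied to drain, V_GS = V_DS ≥ V_GS − V_TN, so the device is in saturation.
k_n = μ_nC_ox · (W/L) = 4.98 mA/V².
KCL at the drain: ½ k_n (V_GS − V_TN)² = (V_DD − V_GS)/R.
Let x = V_GS − 0.894. Then 59 x² + x − 13.41 = 0, giving x = 0.468 V (positive root), so V_GS = 1.36 V.
I_D = (V_DD − V_GS)/R = (14.3 − 1.36) / 23.7 = 0.546 mA.

V_GS = 1.36 V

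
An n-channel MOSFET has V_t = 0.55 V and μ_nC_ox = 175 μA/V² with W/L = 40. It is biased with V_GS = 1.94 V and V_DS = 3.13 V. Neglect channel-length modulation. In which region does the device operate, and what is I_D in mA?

Saturation; I_D = 6.76 mA

k_n = μ_nC_ox · (W/L) = 7 mA/V².
V_ov = V_GS − V_t = 1.94 − 0.55 = 1.39 V.
Since V_DS = 3.13 V ≥ V_ov = 1.39 V, the device is in saturation.
I_D = ½ k_n V_ov² = 0.5 × 7 × 1.39² = 6.76 mA.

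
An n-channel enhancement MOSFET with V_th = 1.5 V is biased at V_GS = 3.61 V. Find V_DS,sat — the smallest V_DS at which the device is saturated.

The boundary between triode and saturation is V_DS = V_GS − V_th = V_ov.
V_ov = 3.61 − 1.5 = 2.11 V.

V_DS,sat = 2.11 V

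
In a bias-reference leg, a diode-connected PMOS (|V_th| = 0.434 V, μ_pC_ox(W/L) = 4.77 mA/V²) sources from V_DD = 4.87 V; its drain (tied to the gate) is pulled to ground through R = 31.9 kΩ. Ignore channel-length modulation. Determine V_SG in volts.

V_SG = 0.669 V

With gate tied to drain, V_SG = V_SD ≥ V_SG − |V_th|, so the device is in saturation.
KCL at the drain: ½ k_p (V_SG − |V_th|)² = (V_DD − V_SG)/R.
Let x = V_SG − 0.434. Then 76.1 x² + x − 4.436 = 0, giving x = 0.235 V (positive root), so V_SG = 0.669 V.
I_D = (V_DD − V_SG)/R = (4.87 − 0.669) / 31.9 = 0.132 mA.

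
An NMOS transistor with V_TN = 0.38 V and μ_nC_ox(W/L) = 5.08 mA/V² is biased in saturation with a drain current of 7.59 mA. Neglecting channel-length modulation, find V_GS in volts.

V_GS = 2.11 V

In saturation I_D = ½ k_n (V_GS − V_TN)², so V_GS − V_TN = √(2 I_D / k_n) = √(2 × 7.59 / 5.08) = 1.73 V.
V_GS = 0.38 + 1.73 = 2.11 V.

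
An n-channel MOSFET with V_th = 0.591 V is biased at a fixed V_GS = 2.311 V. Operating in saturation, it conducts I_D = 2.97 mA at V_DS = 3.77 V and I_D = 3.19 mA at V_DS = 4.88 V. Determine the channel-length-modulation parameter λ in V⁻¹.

With V_GS fixed, I_D ∝ (1 + λ V_DS) in saturation, so I_D2/I_D1 = (1 + λ V_DS2)/(1 + λ V_DS1).
3.19/2.97 = 1.074 = (1 + 4.88 λ)/(1 + 3.77 λ).
Solving: λ (I_D1 V_DS2 − I_D2 V_DS1) = I_D2 − I_D1, so λ = (3.19 − 2.97) / (2.97 × 4.88 − 3.19 × 3.77) = 0.22 / 2.47 = 0.0892 V⁻¹.

λ = 0.0892 V⁻¹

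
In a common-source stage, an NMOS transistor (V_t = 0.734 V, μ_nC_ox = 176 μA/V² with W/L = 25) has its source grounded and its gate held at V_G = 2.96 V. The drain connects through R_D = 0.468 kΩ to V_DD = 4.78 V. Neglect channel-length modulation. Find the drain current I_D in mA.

V_GS = V_G = 2.96 V, so V_ov = 2.96 − 0.734 = 2.23 V.
k_n = μ_nC_ox · (W/L) = 4.4 mA/V².
Assume saturation: I_D = ½ k_n V_ov² = 0.5 × 4.4 × 2.23² = 10.9 mA, giving V_DS = V_DD − I_D R_D = 4.78 − 10.9 × 0.468 = -0.322 V.
But -0.322 V < V_ov = 2.23 V, so the device is actually in triode.
In triode I_D = k_n[V_ov V_DS − ½ V_DS²] and I_D = (V_DD − V_DS)/R_D. Equating: 1.03 V_DS² − 5.584 V_DS + 4.78 = 0, giving V_DS = 1.07 V (the root below V_ov).
I_D = (4.78 − 1.07) / 0.468 = 7.94 mA.

I_D = 7.94 mA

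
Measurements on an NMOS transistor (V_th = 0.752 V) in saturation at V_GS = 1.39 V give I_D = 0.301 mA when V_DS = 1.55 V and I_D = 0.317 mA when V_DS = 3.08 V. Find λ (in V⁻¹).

With V_GS fixed, I_D ∝ (1 + λ V_DS) in saturation, so I_D2/I_D1 = (1 + λ V_DS2)/(1 + λ V_DS1).
0.317/0.301 = 1.053 = (1 + 3.08 λ)/(1 + 1.55 λ).
Solving: λ (I_D1 V_DS2 − I_D2 V_DS1) = I_D2 − I_D1, so λ = (0.317 − 0.301) / (0.301 × 3.08 − 0.317 × 1.55) = 0.016 / 0.436 = 0.0367 V⁻¹.

λ = 0.0367 V⁻¹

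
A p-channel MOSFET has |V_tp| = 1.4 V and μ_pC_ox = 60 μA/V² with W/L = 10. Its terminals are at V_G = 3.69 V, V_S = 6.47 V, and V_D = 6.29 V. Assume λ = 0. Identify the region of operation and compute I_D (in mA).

V_SG = V_S − V_G = 6.47 − 3.69 = 2.78 V; V_SD = V_S − V_D = 6.47 − 6.29 = 0.18 V.
k_p = μ_pC_ox · (W/L) = 0.6 mA/V².
V_ov = V_SG − |V_tp| = 2.78 − 1.4 = 1.38 V.
Since V_SD = 0.18 V < V_ov = 1.38 V, the device is in the triode region.
I_D = k_p [V_ov · V_SD − ½ V_SD²] = 0.6 × [1.38 × 0.18 − 0.5 × 0.18²] = 0.139 mA.

Triode; I_D = 0.139 mA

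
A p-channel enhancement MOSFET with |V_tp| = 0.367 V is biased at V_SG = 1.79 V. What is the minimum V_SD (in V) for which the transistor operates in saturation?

The boundary between triode and saturation is V_SD = V_SG − |V_tp| = V_ov.
V_ov = 1.79 − 0.367 = 1.42 V.

V_SD,sat = 1.42 V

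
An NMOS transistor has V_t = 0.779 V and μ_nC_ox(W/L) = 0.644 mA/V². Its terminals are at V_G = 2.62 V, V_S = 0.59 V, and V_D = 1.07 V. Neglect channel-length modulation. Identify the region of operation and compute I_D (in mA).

V_GS = V_G − V_S = 2.62 − 0.59 = 2.03 V; V_DS = V_D − V_S = 1.07 − 0.59 = 0.48 V.
V_ov = V_GS − V_t = 2.03 − 0.779 = 1.25 V.
Since V_DS = 0.48 V < V_ov = 1.25 V, the device is in the triode region.
I_D = k_n [V_ov · V_DS − ½ V_DS²] = 0.644 × [1.25 × 0.48 − 0.5 × 0.48²] = 0.313 mA.

Triode; I_D = 0.313 mA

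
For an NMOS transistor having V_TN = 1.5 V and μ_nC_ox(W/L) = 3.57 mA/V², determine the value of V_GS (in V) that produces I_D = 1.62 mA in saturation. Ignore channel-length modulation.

V_GS = 2.45 V

In saturation I_D = ½ k_n (V_GS − V_TN)², so V_GS − V_TN = √(2 I_D / k_n) = √(2 × 1.62 / 3.57) = 0.953 V.
V_GS = 1.5 + 0.953 = 2.45 V.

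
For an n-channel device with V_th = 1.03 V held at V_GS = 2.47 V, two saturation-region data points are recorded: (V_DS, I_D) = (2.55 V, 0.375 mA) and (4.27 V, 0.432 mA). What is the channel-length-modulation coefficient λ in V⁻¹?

λ = 0.114 V⁻¹

With V_GS fixed, I_D ∝ (1 + λ V_DS) in saturation, so I_D2/I_D1 = (1 + λ V_DS2)/(1 + λ V_DS1).
0.432/0.375 = 1.152 = (1 + 4.27 λ)/(1 + 2.55 λ).
Solving: λ (I_D1 V_DS2 − I_D2 V_DS1) = I_D2 − I_D1, so λ = (0.432 − 0.375) / (0.375 × 4.27 − 0.432 × 2.55) = 0.057 / 0.5 = 0.114 V⁻¹.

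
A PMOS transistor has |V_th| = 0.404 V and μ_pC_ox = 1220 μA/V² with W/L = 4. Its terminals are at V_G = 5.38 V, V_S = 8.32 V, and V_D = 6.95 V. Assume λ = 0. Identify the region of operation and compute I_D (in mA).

V_SG = V_S − V_G = 8.32 − 5.38 = 2.94 V; V_SD = V_S − V_D = 8.32 − 6.95 = 1.37 V.
k_p = μ_pC_ox · (W/L) = 4.88 mA/V².
V_ov = V_SG − |V_th| = 2.94 − 0.404 = 2.54 V.
Since V_SD = 1.37 V < V_ov = 2.54 V, the device is in the triode region.
I_D = k_p [V_ov · V_SD − ½ V_SD²] = 4.88 × [2.54 × 1.37 − 0.5 × 1.37²] = 12.4 mA.

Triode; I_D = 12.4 mA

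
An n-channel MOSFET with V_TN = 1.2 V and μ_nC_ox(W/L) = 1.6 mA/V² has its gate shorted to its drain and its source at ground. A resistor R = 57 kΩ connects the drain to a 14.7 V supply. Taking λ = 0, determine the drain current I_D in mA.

With gate tied to drain, V_GS = V_DS ≥ V_GS − V_TN, so the device is in saturation.
KCL at the drain: ½ k_n (V_GS − V_TN)² = (V_DD − V_GS)/R.
Let x = V_GS − 1.2. Then 45.6 x² + x − 13.5 = 0, giving x = 0.533 V (positive root), so V_GS = 1.73 V.
I_D = (V_DD − V_GS)/R = (14.7 − 1.73) / 57 = 0.227 mA.

I_D = 0.227 mA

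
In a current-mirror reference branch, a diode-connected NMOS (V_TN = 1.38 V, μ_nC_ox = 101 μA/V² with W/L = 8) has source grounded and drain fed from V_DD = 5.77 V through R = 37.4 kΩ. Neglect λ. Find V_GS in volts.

V_GS = 1.89 V

With gate tied to drain, V_GS = V_DS ≥ V_GS − V_TN, so the device is in saturation.
k_n = μ_nC_ox · (W/L) = 0.808 mA/V².
KCL at the drain: ½ k_n (V_GS − V_TN)² = (V_DD − V_GS)/R.
Let x = V_GS − 1.38. Then 15.1 x² + x − 4.39 = 0, giving x = 0.507 V (positive root), so V_GS = 1.89 V.
I_D = (V_DD − V_GS)/R = (5.77 − 1.89) / 37.4 = 0.104 mA.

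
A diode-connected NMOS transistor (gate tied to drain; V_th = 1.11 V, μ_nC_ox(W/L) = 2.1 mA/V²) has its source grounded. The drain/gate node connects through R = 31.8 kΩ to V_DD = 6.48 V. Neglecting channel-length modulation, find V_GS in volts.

With gate tied to drain, V_GS = V_DS ≥ V_GS − V_th, so the device is in saturation.
KCL at the drain: ½ k_n (V_GS − V_th)² = (V_DD − V_GS)/R.
Let x = V_GS − 1.11. Then 33.4 x² + x − 5.37 = 0, giving x = 0.386 V (positive root), so V_GS = 1.5 V.
I_D = (V_DD − V_GS)/R = (6.48 − 1.5) / 31.8 = 0.157 mA.

V_GS = 1.50 V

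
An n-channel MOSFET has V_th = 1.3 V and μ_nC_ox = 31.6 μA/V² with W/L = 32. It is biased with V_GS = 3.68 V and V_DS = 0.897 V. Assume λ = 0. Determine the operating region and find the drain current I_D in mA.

Triode; I_D = 1.75 mA

k_n = μ_nC_ox · (W/L) = 1.011 mA/V².
V_ov = V_GS − V_th = 3.68 − 1.3 = 2.38 V.
Since V_DS = 0.897 V < V_ov = 2.38 V, the device is in the triode region.
I_D = k_n [V_ov · V_DS − ½ V_DS²] = 1.011 × [2.38 × 0.897 − 0.5 × 0.897²] = 1.75 mA.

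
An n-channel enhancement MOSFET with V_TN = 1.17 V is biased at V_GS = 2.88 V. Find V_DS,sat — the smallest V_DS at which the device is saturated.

The boundary between triode and saturation is V_DS = V_GS − V_TN = V_ov.
V_ov = 2.88 − 1.17 = 1.71 V.

V_DS,sat = 1.71 V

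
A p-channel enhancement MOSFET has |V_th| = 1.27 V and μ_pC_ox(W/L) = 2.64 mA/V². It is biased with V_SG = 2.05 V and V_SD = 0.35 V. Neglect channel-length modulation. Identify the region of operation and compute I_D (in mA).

V_ov = V_SG − |V_th| = 2.05 − 1.27 = 0.78 V.
Since V_SD = 0.35 V < V_ov = 0.78 V, the device is in the triode region.
I_D = k_p [V_ov · V_SD − ½ V_SD²] = 2.64 × [0.78 × 0.35 − 0.5 × 0.35²] = 0.559 mA.

Triode; I_D = 0.559 mA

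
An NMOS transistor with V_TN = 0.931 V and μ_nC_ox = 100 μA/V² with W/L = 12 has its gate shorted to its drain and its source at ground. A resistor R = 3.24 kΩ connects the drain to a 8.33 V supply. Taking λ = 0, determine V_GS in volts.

V_GS = 2.64 V

With gate tied to drain, V_GS = V_DS ≥ V_GS − V_TN, so the device is in saturation.
k_n = μ_nC_ox · (W/L) = 1.2 mA/V².
KCL at the drain: ½ k_n (V_GS − V_TN)² = (V_DD − V_GS)/R.
Let x = V_GS − 0.931. Then 1.94 x² + x − 7.399 = 0, giving x = 1.71 V (positive root), so V_GS = 2.64 V.
I_D = (V_DD − V_GS)/R = (8.33 − 2.64) / 3.24 = 1.76 mA.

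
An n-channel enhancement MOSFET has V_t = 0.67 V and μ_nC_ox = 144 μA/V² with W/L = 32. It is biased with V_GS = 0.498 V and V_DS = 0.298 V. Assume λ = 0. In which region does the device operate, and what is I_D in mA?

Cutoff; I_D = 0 mA

V_GS = 0.498 V < V_t = 0.67 V, so the transistor is in cutoff.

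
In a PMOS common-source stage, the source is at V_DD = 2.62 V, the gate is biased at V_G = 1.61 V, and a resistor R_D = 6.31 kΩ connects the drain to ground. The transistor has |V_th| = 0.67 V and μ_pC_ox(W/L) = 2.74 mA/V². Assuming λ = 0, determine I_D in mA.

V_SG = V_DD − V_G = 2.62 − 1.61 = 1.01 V, so V_ov = 1.01 − 0.67 = 0.34 V.
Assume saturation: I_D = ½ k_p V_ov² = 0.5 × 2.74 × 0.34² = 0.158 mA, giving V_SD = V_DD − I_D R_D = 2.62 − 0.158 × 6.31 = 1.62 V.
V_SD = 1.62 V ≥ V_ov = 0.34 V, confirming saturation.

I_D = 0.158 mA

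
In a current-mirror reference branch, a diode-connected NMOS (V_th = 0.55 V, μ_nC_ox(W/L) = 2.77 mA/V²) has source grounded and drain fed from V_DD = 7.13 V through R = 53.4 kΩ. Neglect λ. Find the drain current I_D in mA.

I_D = 0.118 mA

With gate tied to drain, V_GS = V_DS ≥ V_GS − V_th, so the device is in saturation.
KCL at the drain: ½ k_n (V_GS − V_th)² = (V_DD − V_GS)/R.
Let x = V_GS − 0.55. Then 74 x² + x − 6.58 = 0, giving x = 0.292 V (positive root), so V_GS = 0.842 V.
I_D = (V_DD − V_GS)/R = (7.13 − 0.842) / 53.4 = 0.118 mA.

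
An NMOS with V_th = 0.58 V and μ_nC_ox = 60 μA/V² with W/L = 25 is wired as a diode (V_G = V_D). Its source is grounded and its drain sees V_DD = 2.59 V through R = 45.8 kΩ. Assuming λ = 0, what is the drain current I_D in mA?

With gate tied to drain, V_GS = V_DS ≥ V_GS − V_th, so the device is in saturation.
k_n = μ_nC_ox · (W/L) = 1.5 mA/V².
KCL at the drain: ½ k_n (V_GS − V_th)² = (V_DD − V_GS)/R.
Let x = V_GS − 0.58. Then 34.3 x² + x − 2.01 = 0, giving x = 0.228 V (positive root), so V_GS = 0.808 V.
I_D = (V_DD − V_GS)/R = (2.59 − 0.808) / 45.8 = 0.0389 mA.

I_D = 0.0389 mA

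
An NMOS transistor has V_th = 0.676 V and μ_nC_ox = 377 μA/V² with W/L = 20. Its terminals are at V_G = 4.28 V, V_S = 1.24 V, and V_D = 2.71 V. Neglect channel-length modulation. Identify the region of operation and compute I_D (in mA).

Triode; I_D = 18.1 mA

V_GS = V_G − V_S = 4.28 − 1.24 = 3.04 V; V_DS = V_D − V_S = 2.71 − 1.24 = 1.47 V.
k_n = μ_nC_ox · (W/L) = 7.54 mA/V².
V_ov = V_GS − V_th = 3.04 − 0.676 = 2.36 V.
Since V_DS = 1.47 V < V_ov = 2.36 V, the device is in the triode region.
I_D = k_n [V_ov · V_DS − ½ V_DS²] = 7.54 × [2.36 × 1.47 − 0.5 × 1.47²] = 18.1 mA.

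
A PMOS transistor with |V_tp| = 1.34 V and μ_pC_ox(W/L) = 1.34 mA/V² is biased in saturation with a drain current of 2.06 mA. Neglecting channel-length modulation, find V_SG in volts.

V_SG = 3.09 V

In saturation I_D = ½ k_p (V_SG − |V_tp|)², so V_SG − |V_tp| = √(2 I_D / k_p) = √(2 × 2.06 / 1.34) = 1.75 V.
V_SG = 1.34 + 1.75 = 3.09 V.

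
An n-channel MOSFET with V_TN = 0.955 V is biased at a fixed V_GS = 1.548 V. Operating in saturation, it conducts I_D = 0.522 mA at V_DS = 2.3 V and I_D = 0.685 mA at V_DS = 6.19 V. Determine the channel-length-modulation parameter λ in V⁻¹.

With V_GS fixed, I_D ∝ (1 + λ V_DS) in saturation, so I_D2/I_D1 = (1 + λ V_DS2)/(1 + λ V_DS1).
0.685/0.522 = 1.312 = (1 + 6.19 λ)/(1 + 2.3 λ).
Solving: λ (I_D1 V_DS2 − I_D2 V_DS1) = I_D2 − I_D1, so λ = (0.685 − 0.522) / (0.522 × 6.19 − 0.685 × 2.3) = 0.163 / 1.66 = 0.0984 V⁻¹.

λ = 0.0984 V⁻¹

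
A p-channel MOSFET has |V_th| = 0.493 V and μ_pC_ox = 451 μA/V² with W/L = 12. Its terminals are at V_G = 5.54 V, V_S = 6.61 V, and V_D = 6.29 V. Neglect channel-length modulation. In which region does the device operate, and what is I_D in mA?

Triode; I_D = 0.722 mA

V_SG = V_S − V_G = 6.61 − 5.54 = 1.07 V; V_SD = V_S − V_D = 6.61 − 6.29 = 0.32 V.
k_p = μ_pC_ox · (W/L) = 5.412 mA/V².
V_ov = V_SG − |V_th| = 1.07 − 0.493 = 0.577 V.
Since V_SD = 0.32 V < V_ov = 0.577 V, the device is in the triode region.
I_D = k_p [V_ov · V_SD − ½ V_SD²] = 5.412 × [0.577 × 0.32 − 0.5 × 0.32²] = 0.722 mA.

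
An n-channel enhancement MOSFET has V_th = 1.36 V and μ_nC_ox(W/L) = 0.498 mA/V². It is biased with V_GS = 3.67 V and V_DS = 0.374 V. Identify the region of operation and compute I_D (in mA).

V_ov = V_GS − V_th = 3.67 − 1.36 = 2.31 V.
Since V_DS = 0.374 V < V_ov = 2.31 V, the device is in the triode region.
I_D = k_n [V_ov · V_DS − ½ V_DS²] = 0.498 × [2.31 × 0.374 − 0.5 × 0.374²] = 0.395 mA.

Triode; I_D = 0.395 mA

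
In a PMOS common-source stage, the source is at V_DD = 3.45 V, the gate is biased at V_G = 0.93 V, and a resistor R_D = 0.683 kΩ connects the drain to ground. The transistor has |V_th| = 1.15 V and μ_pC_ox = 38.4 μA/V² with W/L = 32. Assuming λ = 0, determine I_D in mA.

I_D = 1.15 mA

V_SG = V_DD − V_G = 3.45 − 0.93 = 2.52 V, so V_ov = 2.52 − 1.15 = 1.37 V.
k_p = μ_pC_ox · (W/L) = 1.229 mA/V².
Assume saturation: I_D = ½ k_p V_ov² = 0.5 × 1.229 × 1.37² = 1.15 mA, giving V_SD = V_DD − I_D R_D = 3.45 − 1.15 × 0.683 = 2.66 V.
V_SD = 2.66 V ≥ V_ov = 1.37 V, confirming saturation.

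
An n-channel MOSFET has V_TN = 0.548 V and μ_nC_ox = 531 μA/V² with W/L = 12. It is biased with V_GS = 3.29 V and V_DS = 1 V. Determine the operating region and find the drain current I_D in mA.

Triode; I_D = 14.3 mA

k_n = μ_nC_ox · (W/L) = 6.372 mA/V².
V_ov = V_GS − V_TN = 3.29 − 0.548 = 2.74 V.
Since V_DS = 1 V < V_ov = 2.74 V, the device is in the triode region.
I_D = k_n [V_ov · V_DS − ½ V_DS²] = 6.372 × [2.74 × 1 − 0.5 × 1²] = 14.3 mA.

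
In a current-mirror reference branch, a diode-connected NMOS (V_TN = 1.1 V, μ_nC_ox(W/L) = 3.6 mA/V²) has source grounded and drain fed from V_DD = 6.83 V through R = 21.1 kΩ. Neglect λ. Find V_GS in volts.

V_GS = 1.48 V

With gate tied to drain, V_GS = V_DS ≥ V_GS − V_TN, so the device is in saturation.
KCL at the drain: ½ k_n (V_GS − V_TN)² = (V_DD − V_GS)/R.
Let x = V_GS − 1.1. Then 38 x² + x − 5.73 = 0, giving x = 0.375 V (positive root), so V_GS = 1.48 V.
I_D = (V_DD − V_GS)/R = (6.83 − 1.48) / 21.1 = 0.254 mA.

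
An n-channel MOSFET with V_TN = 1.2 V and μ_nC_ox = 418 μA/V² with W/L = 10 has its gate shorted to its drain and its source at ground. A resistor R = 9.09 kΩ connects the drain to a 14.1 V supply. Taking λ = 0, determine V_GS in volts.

With gate tied to drain, V_GS = V_DS ≥ V_GS − V_TN, so the device is in saturation.
k_n = μ_nC_ox · (W/L) = 4.18 mA/V².
KCL at the drain: ½ k_n (V_GS − V_TN)² = (V_DD − V_GS)/R.
Let x = V_GS − 1.2. Then 19 x² + x − 12.9 = 0, giving x = 0.798 V (positive root), so V_GS = 2 V.
I_D = (V_DD − V_GS)/R = (14.1 − 2) / 9.09 = 1.33 mA.

V_GS = 2.00 V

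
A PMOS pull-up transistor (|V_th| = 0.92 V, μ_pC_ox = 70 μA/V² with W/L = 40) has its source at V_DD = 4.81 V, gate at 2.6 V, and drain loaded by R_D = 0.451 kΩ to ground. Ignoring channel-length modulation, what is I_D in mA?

I_D = 2.33 mA

V_SG = V_DD − V_G = 4.81 − 2.6 = 2.21 V, so V_ov = 2.21 − 0.92 = 1.29 V.
k_p = μ_pC_ox · (W/L) = 2.8 mA/V².
Assume saturation: I_D = ½ k_p V_ov² = 0.5 × 2.8 × 1.29² = 2.33 mA, giving V_SD = V_DD − I_D R_D = 4.81 − 2.33 × 0.451 = 3.76 V.
V_SD = 3.76 V ≥ V_ov = 1.29 V, confirming saturation.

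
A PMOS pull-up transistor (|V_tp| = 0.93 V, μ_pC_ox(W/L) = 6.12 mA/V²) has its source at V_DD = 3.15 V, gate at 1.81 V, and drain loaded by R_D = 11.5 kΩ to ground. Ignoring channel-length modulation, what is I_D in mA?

I_D = 0.263 mA

V_SG = V_DD − V_G = 3.15 − 1.81 = 1.34 V, so V_ov = 1.34 − 0.93 = 0.41 V.
Assume saturation: I_D = ½ k_p V_ov² = 0.5 × 6.12 × 0.41² = 0.514 mA, giving V_SD = V_DD − I_D R_D = 3.15 − 0.514 × 11.5 = -2.77 V.
But -2.77 V < V_ov = 0.41 V, so the device is actually in triode.
In triode I_D = k_p[V_ov V_SD − ½ V_SD²] and I_D = (V_DD − V_SD)/R_D. Equating: 35.2 V_SD² − 29.86 V_SD + 3.15 = 0, giving V_SD = 0.123 V (the root below V_ov).
I_D = (3.15 − 0.123) / 11.5 = 0.263 mA.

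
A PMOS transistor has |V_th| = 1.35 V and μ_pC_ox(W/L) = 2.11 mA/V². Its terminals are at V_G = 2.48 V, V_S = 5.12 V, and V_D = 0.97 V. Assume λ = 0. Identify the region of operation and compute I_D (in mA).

V_SG = V_S − V_G = 5.12 − 2.48 = 2.64 V; V_SD = V_S − V_D = 5.12 − 0.97 = 4.15 V.
V_ov = V_SG − |V_th| = 2.64 − 1.35 = 1.29 V.
Since V_SD = 4.15 V ≥ V_ov = 1.29 V, the device is in saturation.
I_D = ½ k_p V_ov² = 0.5 × 2.11 × 1.29² = 1.76 mA.

Saturation; I_D = 1.76 mA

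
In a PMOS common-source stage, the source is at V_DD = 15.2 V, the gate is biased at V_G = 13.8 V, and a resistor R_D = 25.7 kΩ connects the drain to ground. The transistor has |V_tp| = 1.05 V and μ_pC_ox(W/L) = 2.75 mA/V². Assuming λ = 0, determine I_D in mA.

I_D = 0.168 mA

V_SG = V_DD − V_G = 15.2 − 13.8 = 1.4 V, so V_ov = 1.4 − 1.05 = 0.35 V.
Assume saturation: I_D = ½ k_p V_ov² = 0.5 × 2.75 × 0.35² = 0.168 mA, giving V_SD = V_DD − I_D R_D = 15.2 − 0.168 × 25.7 = 10.9 V.
V_SD = 10.9 V ≥ V_ov = 0.35 V, confirming saturation.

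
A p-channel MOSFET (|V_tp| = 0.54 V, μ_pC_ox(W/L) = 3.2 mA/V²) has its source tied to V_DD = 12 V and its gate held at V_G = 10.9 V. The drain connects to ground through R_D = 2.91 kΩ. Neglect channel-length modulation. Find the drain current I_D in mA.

V_SG = V_DD − V_G = 12 − 10.9 = 1.1 V, so V_ov = 1.1 − 0.54 = 0.56 V.
Assume saturation: I_D = ½ k_p V_ov² = 0.5 × 3.2 × 0.56² = 0.502 mA, giving V_SD = V_DD − I_D R_D = 12 − 0.502 × 2.91 = 10.5 V.
V_SD = 10.5 V ≥ V_ov = 0.56 V, confirming saturation.

I_D = 0.502 mA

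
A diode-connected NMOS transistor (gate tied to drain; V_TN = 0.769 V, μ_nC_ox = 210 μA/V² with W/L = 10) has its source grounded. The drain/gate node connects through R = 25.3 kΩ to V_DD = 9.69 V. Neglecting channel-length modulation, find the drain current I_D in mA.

With gate tied to drain, V_GS = V_DS ≥ V_GS − V_TN, so the device is in saturation.
k_n = μ_nC_ox · (W/L) = 2.1 mA/V².
KCL at the drain: ½ k_n (V_GS − V_TN)² = (V_DD − V_GS)/R.
Let x = V_GS − 0.769. Then 26.6 x² + x − 8.921 = 0, giving x = 0.561 V (positive root), so V_GS = 1.33 V.
I_D = (V_DD − V_GS)/R = (9.69 − 1.33) / 25.3 = 0.33 mA.

I_D = 0.330 mA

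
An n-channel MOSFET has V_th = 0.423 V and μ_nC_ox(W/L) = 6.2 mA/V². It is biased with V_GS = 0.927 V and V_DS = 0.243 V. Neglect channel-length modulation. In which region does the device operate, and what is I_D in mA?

V_ov = V_GS − V_th = 0.927 − 0.423 = 0.504 V.
Since V_DS = 0.243 V < V_ov = 0.504 V, the device is in the triode region.
I_D = k_n [V_ov · V_DS − ½ V_DS²] = 6.2 × [0.504 × 0.243 − 0.5 × 0.243²] = 0.576 mA.

Triode; I_D = 0.576 mA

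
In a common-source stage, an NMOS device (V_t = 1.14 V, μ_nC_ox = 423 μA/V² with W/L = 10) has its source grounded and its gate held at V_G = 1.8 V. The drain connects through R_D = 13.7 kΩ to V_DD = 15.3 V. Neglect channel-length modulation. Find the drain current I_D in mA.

V_GS = V_G = 1.8 V, so V_ov = 1.8 − 1.14 = 0.66 V.
k_n = μ_nC_ox · (W/L) = 4.23 mA/V².
Assume saturation: I_D = ½ k_n V_ov² = 0.5 × 4.23 × 0.66² = 0.921 mA, giving V_DS = V_DD − I_D R_D = 15.3 − 0.921 × 13.7 = 2.68 V.
V_DS = 2.68 V ≥ V_ov = 0.66 V, confirming saturation.

I_D = 0.921 mA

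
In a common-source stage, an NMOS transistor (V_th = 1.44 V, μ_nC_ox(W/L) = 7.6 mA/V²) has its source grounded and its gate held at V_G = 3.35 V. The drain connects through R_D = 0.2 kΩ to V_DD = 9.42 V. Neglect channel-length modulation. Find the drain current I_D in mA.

I_D = 13.9 mA

V_GS = V_G = 3.35 V, so V_ov = 3.35 − 1.44 = 1.91 V.
Assume saturation: I_D = ½ k_n V_ov² = 0.5 × 7.6 × 1.91² = 13.9 mA, giving V_DS = V_DD − I_D R_D = 9.42 − 13.9 × 0.2 = 6.65 V.
V_DS = 6.65 V ≥ V_ov = 1.91 V, confirming saturation.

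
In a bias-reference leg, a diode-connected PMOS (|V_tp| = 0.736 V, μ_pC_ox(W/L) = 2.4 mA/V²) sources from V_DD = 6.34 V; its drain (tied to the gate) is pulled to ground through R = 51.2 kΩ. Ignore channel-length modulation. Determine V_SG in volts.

With gate tied to drain, V_SG = V_SD ≥ V_SG − |V_tp|, so the device is in saturation.
KCL at the drain: ½ k_p (V_SG − |V_tp|)² = (V_DD − V_SG)/R.
Let x = V_SG − 0.736. Then 61.4 x² + x − 5.604 = 0, giving x = 0.294 V (positive root), so V_SG = 1.03 V.
I_D = (V_DD − V_SG)/R = (6.34 − 1.03) / 51.2 = 0.104 mA.

V_SG = 1.03 V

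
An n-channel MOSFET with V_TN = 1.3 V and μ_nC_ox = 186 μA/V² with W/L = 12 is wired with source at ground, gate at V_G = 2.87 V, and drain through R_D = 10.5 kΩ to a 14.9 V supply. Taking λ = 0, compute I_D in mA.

V_GS = V_G = 2.87 V, so V_ov = 2.87 − 1.3 = 1.57 V.
k_n = μ_nC_ox · (W/L) = 2.232 mA/V².
Assume saturation: I_D = ½ k_n V_ov² = 0.5 × 2.232 × 1.57² = 2.75 mA, giving V_DS = V_DD − I_D R_D = 14.9 − 2.75 × 10.5 = -14 V.
But -14 V < V_ov = 1.57 V, so the device is actually in triode.
In triode I_D = k_n[V_ov V_DS − ½ V_DS²] and I_D = (V_DD − V_DS)/R_D. Equating: 11.7 V_DS² − 37.79 V_DS + 14.9 = 0, giving V_DS = 0.46 V (the root below V_ov).
I_D = (14.9 − 0.46) / 10.5 = 1.38 mA.

I_D = 1.38 mA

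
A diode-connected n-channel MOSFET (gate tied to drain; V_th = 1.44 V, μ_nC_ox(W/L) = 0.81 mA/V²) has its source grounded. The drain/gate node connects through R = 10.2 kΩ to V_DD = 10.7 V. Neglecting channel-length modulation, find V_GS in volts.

With gate tied to drain, V_GS = V_DS ≥ V_GS − V_th, so the device is in saturation.
KCL at the drain: ½ k_n (V_GS − V_th)² = (V_DD − V_GS)/R.
Let x = V_GS − 1.44. Then 4.13 x² + x − 9.26 = 0, giving x = 1.38 V (positive root), so V_GS = 2.82 V.
I_D = (V_DD − V_GS)/R = (10.7 − 2.82) / 10.2 = 0.772 mA.

V_GS = 2.82 V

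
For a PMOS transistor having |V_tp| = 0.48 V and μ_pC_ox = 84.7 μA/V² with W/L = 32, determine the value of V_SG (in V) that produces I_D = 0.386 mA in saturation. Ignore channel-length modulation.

k_p = μ_pC_ox · (W/L) = 2.71 mA/V².
In saturation I_D = ½ k_p (V_SG − |V_tp|)², so V_SG − |V_tp| = √(2 I_D / k_p) = √(2 × 0.386 / 2.71) = 0.534 V.
V_SG = 0.48 + 0.534 = 1.01 V.

V_SG = 1.01 V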